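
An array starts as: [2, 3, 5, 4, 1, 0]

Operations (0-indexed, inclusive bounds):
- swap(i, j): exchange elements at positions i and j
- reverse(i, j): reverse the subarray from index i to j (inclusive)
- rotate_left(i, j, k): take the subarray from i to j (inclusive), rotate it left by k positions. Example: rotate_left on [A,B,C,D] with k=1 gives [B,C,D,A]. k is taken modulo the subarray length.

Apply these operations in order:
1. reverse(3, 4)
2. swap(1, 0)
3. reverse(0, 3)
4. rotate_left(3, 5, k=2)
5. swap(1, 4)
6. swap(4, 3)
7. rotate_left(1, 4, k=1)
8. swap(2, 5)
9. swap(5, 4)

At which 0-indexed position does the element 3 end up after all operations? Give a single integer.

Answer: 5

Derivation:
After 1 (reverse(3, 4)): [2, 3, 5, 1, 4, 0]
After 2 (swap(1, 0)): [3, 2, 5, 1, 4, 0]
After 3 (reverse(0, 3)): [1, 5, 2, 3, 4, 0]
After 4 (rotate_left(3, 5, k=2)): [1, 5, 2, 0, 3, 4]
After 5 (swap(1, 4)): [1, 3, 2, 0, 5, 4]
After 6 (swap(4, 3)): [1, 3, 2, 5, 0, 4]
After 7 (rotate_left(1, 4, k=1)): [1, 2, 5, 0, 3, 4]
After 8 (swap(2, 5)): [1, 2, 4, 0, 3, 5]
After 9 (swap(5, 4)): [1, 2, 4, 0, 5, 3]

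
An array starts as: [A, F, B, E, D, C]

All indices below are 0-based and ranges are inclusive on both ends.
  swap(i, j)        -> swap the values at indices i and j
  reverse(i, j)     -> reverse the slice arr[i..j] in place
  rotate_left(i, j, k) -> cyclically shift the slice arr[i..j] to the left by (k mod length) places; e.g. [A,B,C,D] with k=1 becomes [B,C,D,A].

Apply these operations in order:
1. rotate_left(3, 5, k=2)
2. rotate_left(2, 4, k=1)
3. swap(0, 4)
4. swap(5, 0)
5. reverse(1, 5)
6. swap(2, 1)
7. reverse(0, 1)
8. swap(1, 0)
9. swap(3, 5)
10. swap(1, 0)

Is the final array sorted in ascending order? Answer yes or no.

Answer: no

Derivation:
After 1 (rotate_left(3, 5, k=2)): [A, F, B, C, E, D]
After 2 (rotate_left(2, 4, k=1)): [A, F, C, E, B, D]
After 3 (swap(0, 4)): [B, F, C, E, A, D]
After 4 (swap(5, 0)): [D, F, C, E, A, B]
After 5 (reverse(1, 5)): [D, B, A, E, C, F]
After 6 (swap(2, 1)): [D, A, B, E, C, F]
After 7 (reverse(0, 1)): [A, D, B, E, C, F]
After 8 (swap(1, 0)): [D, A, B, E, C, F]
After 9 (swap(3, 5)): [D, A, B, F, C, E]
After 10 (swap(1, 0)): [A, D, B, F, C, E]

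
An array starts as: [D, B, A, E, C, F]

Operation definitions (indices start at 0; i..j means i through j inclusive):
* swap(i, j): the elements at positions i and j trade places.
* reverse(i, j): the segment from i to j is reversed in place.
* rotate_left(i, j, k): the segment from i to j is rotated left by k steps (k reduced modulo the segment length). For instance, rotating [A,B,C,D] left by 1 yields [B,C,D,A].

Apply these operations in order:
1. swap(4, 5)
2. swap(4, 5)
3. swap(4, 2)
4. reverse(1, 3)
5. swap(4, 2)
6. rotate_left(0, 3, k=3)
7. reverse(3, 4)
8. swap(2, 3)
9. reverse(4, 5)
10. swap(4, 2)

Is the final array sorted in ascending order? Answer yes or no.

After 1 (swap(4, 5)): [D, B, A, E, F, C]
After 2 (swap(4, 5)): [D, B, A, E, C, F]
After 3 (swap(4, 2)): [D, B, C, E, A, F]
After 4 (reverse(1, 3)): [D, E, C, B, A, F]
After 5 (swap(4, 2)): [D, E, A, B, C, F]
After 6 (rotate_left(0, 3, k=3)): [B, D, E, A, C, F]
After 7 (reverse(3, 4)): [B, D, E, C, A, F]
After 8 (swap(2, 3)): [B, D, C, E, A, F]
After 9 (reverse(4, 5)): [B, D, C, E, F, A]
After 10 (swap(4, 2)): [B, D, F, E, C, A]

Answer: no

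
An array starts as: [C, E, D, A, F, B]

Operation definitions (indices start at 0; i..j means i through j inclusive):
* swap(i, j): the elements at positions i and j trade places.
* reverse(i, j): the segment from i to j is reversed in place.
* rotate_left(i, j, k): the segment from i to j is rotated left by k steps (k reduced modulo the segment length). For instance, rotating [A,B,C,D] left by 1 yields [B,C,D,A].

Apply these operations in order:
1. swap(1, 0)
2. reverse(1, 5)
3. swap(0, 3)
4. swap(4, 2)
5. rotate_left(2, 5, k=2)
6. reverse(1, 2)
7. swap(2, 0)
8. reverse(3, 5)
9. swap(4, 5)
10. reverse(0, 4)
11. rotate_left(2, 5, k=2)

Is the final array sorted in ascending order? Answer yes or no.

Answer: no

Derivation:
After 1 (swap(1, 0)): [E, C, D, A, F, B]
After 2 (reverse(1, 5)): [E, B, F, A, D, C]
After 3 (swap(0, 3)): [A, B, F, E, D, C]
After 4 (swap(4, 2)): [A, B, D, E, F, C]
After 5 (rotate_left(2, 5, k=2)): [A, B, F, C, D, E]
After 6 (reverse(1, 2)): [A, F, B, C, D, E]
After 7 (swap(2, 0)): [B, F, A, C, D, E]
After 8 (reverse(3, 5)): [B, F, A, E, D, C]
After 9 (swap(4, 5)): [B, F, A, E, C, D]
After 10 (reverse(0, 4)): [C, E, A, F, B, D]
After 11 (rotate_left(2, 5, k=2)): [C, E, B, D, A, F]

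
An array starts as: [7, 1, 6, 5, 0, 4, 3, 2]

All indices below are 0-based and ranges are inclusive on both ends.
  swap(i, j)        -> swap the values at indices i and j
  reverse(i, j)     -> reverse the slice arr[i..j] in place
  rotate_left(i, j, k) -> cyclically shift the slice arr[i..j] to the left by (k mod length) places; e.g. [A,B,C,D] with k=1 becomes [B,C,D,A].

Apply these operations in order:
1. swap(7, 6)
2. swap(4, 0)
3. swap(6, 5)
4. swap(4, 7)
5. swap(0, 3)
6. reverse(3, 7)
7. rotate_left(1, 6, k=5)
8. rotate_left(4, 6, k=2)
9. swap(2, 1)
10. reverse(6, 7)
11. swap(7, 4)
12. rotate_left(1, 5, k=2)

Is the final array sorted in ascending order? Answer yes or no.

After 1 (swap(7, 6)): [7, 1, 6, 5, 0, 4, 2, 3]
After 2 (swap(4, 0)): [0, 1, 6, 5, 7, 4, 2, 3]
After 3 (swap(6, 5)): [0, 1, 6, 5, 7, 2, 4, 3]
After 4 (swap(4, 7)): [0, 1, 6, 5, 3, 2, 4, 7]
After 5 (swap(0, 3)): [5, 1, 6, 0, 3, 2, 4, 7]
After 6 (reverse(3, 7)): [5, 1, 6, 7, 4, 2, 3, 0]
After 7 (rotate_left(1, 6, k=5)): [5, 3, 1, 6, 7, 4, 2, 0]
After 8 (rotate_left(4, 6, k=2)): [5, 3, 1, 6, 2, 7, 4, 0]
After 9 (swap(2, 1)): [5, 1, 3, 6, 2, 7, 4, 0]
After 10 (reverse(6, 7)): [5, 1, 3, 6, 2, 7, 0, 4]
After 11 (swap(7, 4)): [5, 1, 3, 6, 4, 7, 0, 2]
After 12 (rotate_left(1, 5, k=2)): [5, 6, 4, 7, 1, 3, 0, 2]

Answer: no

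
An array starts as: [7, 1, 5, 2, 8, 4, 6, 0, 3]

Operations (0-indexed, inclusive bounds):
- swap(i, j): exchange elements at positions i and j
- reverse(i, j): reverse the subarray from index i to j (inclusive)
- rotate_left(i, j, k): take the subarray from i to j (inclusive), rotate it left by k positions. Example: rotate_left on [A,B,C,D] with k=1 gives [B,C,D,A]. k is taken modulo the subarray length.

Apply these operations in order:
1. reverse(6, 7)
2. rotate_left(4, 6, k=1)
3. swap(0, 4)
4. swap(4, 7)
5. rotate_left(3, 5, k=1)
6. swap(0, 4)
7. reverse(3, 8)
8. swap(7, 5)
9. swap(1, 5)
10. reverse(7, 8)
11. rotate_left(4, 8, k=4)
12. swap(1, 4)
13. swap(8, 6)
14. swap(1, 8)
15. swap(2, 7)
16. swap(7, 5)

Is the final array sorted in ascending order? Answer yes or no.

After 1 (reverse(6, 7)): [7, 1, 5, 2, 8, 4, 0, 6, 3]
After 2 (rotate_left(4, 6, k=1)): [7, 1, 5, 2, 4, 0, 8, 6, 3]
After 3 (swap(0, 4)): [4, 1, 5, 2, 7, 0, 8, 6, 3]
After 4 (swap(4, 7)): [4, 1, 5, 2, 6, 0, 8, 7, 3]
After 5 (rotate_left(3, 5, k=1)): [4, 1, 5, 6, 0, 2, 8, 7, 3]
After 6 (swap(0, 4)): [0, 1, 5, 6, 4, 2, 8, 7, 3]
After 7 (reverse(3, 8)): [0, 1, 5, 3, 7, 8, 2, 4, 6]
After 8 (swap(7, 5)): [0, 1, 5, 3, 7, 4, 2, 8, 6]
After 9 (swap(1, 5)): [0, 4, 5, 3, 7, 1, 2, 8, 6]
After 10 (reverse(7, 8)): [0, 4, 5, 3, 7, 1, 2, 6, 8]
After 11 (rotate_left(4, 8, k=4)): [0, 4, 5, 3, 8, 7, 1, 2, 6]
After 12 (swap(1, 4)): [0, 8, 5, 3, 4, 7, 1, 2, 6]
After 13 (swap(8, 6)): [0, 8, 5, 3, 4, 7, 6, 2, 1]
After 14 (swap(1, 8)): [0, 1, 5, 3, 4, 7, 6, 2, 8]
After 15 (swap(2, 7)): [0, 1, 2, 3, 4, 7, 6, 5, 8]
After 16 (swap(7, 5)): [0, 1, 2, 3, 4, 5, 6, 7, 8]

Answer: yes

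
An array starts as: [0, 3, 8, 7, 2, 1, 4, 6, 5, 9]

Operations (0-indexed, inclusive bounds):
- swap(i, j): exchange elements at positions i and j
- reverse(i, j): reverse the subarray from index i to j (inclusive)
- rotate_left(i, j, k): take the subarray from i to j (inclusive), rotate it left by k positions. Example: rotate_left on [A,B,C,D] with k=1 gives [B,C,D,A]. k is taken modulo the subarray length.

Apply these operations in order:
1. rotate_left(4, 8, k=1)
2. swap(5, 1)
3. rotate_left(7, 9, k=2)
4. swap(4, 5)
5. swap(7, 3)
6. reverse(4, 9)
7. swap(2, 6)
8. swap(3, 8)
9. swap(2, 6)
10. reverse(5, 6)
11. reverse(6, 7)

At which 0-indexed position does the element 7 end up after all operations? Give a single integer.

Answer: 5

Derivation:
After 1 (rotate_left(4, 8, k=1)): [0, 3, 8, 7, 1, 4, 6, 5, 2, 9]
After 2 (swap(5, 1)): [0, 4, 8, 7, 1, 3, 6, 5, 2, 9]
After 3 (rotate_left(7, 9, k=2)): [0, 4, 8, 7, 1, 3, 6, 9, 5, 2]
After 4 (swap(4, 5)): [0, 4, 8, 7, 3, 1, 6, 9, 5, 2]
After 5 (swap(7, 3)): [0, 4, 8, 9, 3, 1, 6, 7, 5, 2]
After 6 (reverse(4, 9)): [0, 4, 8, 9, 2, 5, 7, 6, 1, 3]
After 7 (swap(2, 6)): [0, 4, 7, 9, 2, 5, 8, 6, 1, 3]
After 8 (swap(3, 8)): [0, 4, 7, 1, 2, 5, 8, 6, 9, 3]
After 9 (swap(2, 6)): [0, 4, 8, 1, 2, 5, 7, 6, 9, 3]
After 10 (reverse(5, 6)): [0, 4, 8, 1, 2, 7, 5, 6, 9, 3]
After 11 (reverse(6, 7)): [0, 4, 8, 1, 2, 7, 6, 5, 9, 3]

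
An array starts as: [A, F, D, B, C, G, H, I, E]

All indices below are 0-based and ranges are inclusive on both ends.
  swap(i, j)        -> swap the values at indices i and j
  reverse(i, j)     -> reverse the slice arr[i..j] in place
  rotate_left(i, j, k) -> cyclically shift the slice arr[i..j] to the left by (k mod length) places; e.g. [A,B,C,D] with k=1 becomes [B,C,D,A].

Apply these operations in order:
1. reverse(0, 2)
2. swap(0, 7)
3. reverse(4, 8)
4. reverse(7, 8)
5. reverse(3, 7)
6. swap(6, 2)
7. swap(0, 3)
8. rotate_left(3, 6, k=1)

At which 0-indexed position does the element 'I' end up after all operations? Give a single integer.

After 1 (reverse(0, 2)): [D, F, A, B, C, G, H, I, E]
After 2 (swap(0, 7)): [I, F, A, B, C, G, H, D, E]
After 3 (reverse(4, 8)): [I, F, A, B, E, D, H, G, C]
After 4 (reverse(7, 8)): [I, F, A, B, E, D, H, C, G]
After 5 (reverse(3, 7)): [I, F, A, C, H, D, E, B, G]
After 6 (swap(6, 2)): [I, F, E, C, H, D, A, B, G]
After 7 (swap(0, 3)): [C, F, E, I, H, D, A, B, G]
After 8 (rotate_left(3, 6, k=1)): [C, F, E, H, D, A, I, B, G]

Answer: 6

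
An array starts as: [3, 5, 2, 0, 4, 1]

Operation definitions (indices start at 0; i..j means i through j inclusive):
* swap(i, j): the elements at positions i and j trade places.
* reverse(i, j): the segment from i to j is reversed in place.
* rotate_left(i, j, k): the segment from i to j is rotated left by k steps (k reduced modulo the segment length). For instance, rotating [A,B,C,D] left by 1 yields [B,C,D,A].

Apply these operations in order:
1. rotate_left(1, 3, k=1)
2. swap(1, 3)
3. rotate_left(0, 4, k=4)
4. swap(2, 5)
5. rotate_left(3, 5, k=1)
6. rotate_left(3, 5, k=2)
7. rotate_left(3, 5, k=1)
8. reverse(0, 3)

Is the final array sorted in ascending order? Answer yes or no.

Answer: no

Derivation:
After 1 (rotate_left(1, 3, k=1)): [3, 2, 0, 5, 4, 1]
After 2 (swap(1, 3)): [3, 5, 0, 2, 4, 1]
After 3 (rotate_left(0, 4, k=4)): [4, 3, 5, 0, 2, 1]
After 4 (swap(2, 5)): [4, 3, 1, 0, 2, 5]
After 5 (rotate_left(3, 5, k=1)): [4, 3, 1, 2, 5, 0]
After 6 (rotate_left(3, 5, k=2)): [4, 3, 1, 0, 2, 5]
After 7 (rotate_left(3, 5, k=1)): [4, 3, 1, 2, 5, 0]
After 8 (reverse(0, 3)): [2, 1, 3, 4, 5, 0]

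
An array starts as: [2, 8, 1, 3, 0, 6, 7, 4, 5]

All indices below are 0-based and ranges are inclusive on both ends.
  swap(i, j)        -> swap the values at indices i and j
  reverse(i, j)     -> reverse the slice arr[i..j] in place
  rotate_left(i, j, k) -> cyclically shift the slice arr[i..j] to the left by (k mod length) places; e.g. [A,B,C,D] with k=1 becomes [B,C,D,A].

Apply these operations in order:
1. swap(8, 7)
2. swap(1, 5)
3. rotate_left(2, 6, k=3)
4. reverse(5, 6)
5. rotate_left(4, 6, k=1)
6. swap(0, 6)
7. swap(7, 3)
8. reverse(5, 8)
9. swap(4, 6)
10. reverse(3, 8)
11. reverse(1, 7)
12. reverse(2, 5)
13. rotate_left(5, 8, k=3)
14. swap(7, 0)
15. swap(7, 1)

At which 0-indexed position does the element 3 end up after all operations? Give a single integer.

Answer: 2

Derivation:
After 1 (swap(8, 7)): [2, 8, 1, 3, 0, 6, 7, 5, 4]
After 2 (swap(1, 5)): [2, 6, 1, 3, 0, 8, 7, 5, 4]
After 3 (rotate_left(2, 6, k=3)): [2, 6, 8, 7, 1, 3, 0, 5, 4]
After 4 (reverse(5, 6)): [2, 6, 8, 7, 1, 0, 3, 5, 4]
After 5 (rotate_left(4, 6, k=1)): [2, 6, 8, 7, 0, 3, 1, 5, 4]
After 6 (swap(0, 6)): [1, 6, 8, 7, 0, 3, 2, 5, 4]
After 7 (swap(7, 3)): [1, 6, 8, 5, 0, 3, 2, 7, 4]
After 8 (reverse(5, 8)): [1, 6, 8, 5, 0, 4, 7, 2, 3]
After 9 (swap(4, 6)): [1, 6, 8, 5, 7, 4, 0, 2, 3]
After 10 (reverse(3, 8)): [1, 6, 8, 3, 2, 0, 4, 7, 5]
After 11 (reverse(1, 7)): [1, 7, 4, 0, 2, 3, 8, 6, 5]
After 12 (reverse(2, 5)): [1, 7, 3, 2, 0, 4, 8, 6, 5]
After 13 (rotate_left(5, 8, k=3)): [1, 7, 3, 2, 0, 5, 4, 8, 6]
After 14 (swap(7, 0)): [8, 7, 3, 2, 0, 5, 4, 1, 6]
After 15 (swap(7, 1)): [8, 1, 3, 2, 0, 5, 4, 7, 6]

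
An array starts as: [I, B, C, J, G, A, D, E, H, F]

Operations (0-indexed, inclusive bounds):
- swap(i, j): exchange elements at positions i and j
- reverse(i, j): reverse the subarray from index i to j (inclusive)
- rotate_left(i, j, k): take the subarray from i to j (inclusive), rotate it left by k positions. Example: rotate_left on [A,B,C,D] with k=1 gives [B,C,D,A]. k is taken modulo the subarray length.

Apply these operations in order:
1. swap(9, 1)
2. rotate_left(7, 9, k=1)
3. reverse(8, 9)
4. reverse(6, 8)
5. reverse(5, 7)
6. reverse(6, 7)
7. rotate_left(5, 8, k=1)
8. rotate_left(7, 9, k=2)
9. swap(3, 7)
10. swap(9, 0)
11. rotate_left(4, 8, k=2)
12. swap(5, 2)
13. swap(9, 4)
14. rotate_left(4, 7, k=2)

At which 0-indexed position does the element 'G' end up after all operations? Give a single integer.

Answer: 5

Derivation:
After 1 (swap(9, 1)): [I, F, C, J, G, A, D, E, H, B]
After 2 (rotate_left(7, 9, k=1)): [I, F, C, J, G, A, D, H, B, E]
After 3 (reverse(8, 9)): [I, F, C, J, G, A, D, H, E, B]
After 4 (reverse(6, 8)): [I, F, C, J, G, A, E, H, D, B]
After 5 (reverse(5, 7)): [I, F, C, J, G, H, E, A, D, B]
After 6 (reverse(6, 7)): [I, F, C, J, G, H, A, E, D, B]
After 7 (rotate_left(5, 8, k=1)): [I, F, C, J, G, A, E, D, H, B]
After 8 (rotate_left(7, 9, k=2)): [I, F, C, J, G, A, E, B, D, H]
After 9 (swap(3, 7)): [I, F, C, B, G, A, E, J, D, H]
After 10 (swap(9, 0)): [H, F, C, B, G, A, E, J, D, I]
After 11 (rotate_left(4, 8, k=2)): [H, F, C, B, E, J, D, G, A, I]
After 12 (swap(5, 2)): [H, F, J, B, E, C, D, G, A, I]
After 13 (swap(9, 4)): [H, F, J, B, I, C, D, G, A, E]
After 14 (rotate_left(4, 7, k=2)): [H, F, J, B, D, G, I, C, A, E]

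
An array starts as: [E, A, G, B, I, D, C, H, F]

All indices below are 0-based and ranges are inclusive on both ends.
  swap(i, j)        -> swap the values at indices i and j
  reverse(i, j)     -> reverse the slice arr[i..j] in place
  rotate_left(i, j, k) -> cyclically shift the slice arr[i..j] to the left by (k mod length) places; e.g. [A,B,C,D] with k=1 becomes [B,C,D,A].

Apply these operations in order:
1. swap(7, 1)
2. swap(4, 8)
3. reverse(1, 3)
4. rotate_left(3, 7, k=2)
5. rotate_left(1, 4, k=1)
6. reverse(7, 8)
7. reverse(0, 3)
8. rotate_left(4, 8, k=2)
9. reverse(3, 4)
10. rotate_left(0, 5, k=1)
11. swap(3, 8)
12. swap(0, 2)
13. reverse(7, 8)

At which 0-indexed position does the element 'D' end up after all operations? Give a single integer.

Answer: 2

Derivation:
After 1 (swap(7, 1)): [E, H, G, B, I, D, C, A, F]
After 2 (swap(4, 8)): [E, H, G, B, F, D, C, A, I]
After 3 (reverse(1, 3)): [E, B, G, H, F, D, C, A, I]
After 4 (rotate_left(3, 7, k=2)): [E, B, G, D, C, A, H, F, I]
After 5 (rotate_left(1, 4, k=1)): [E, G, D, C, B, A, H, F, I]
After 6 (reverse(7, 8)): [E, G, D, C, B, A, H, I, F]
After 7 (reverse(0, 3)): [C, D, G, E, B, A, H, I, F]
After 8 (rotate_left(4, 8, k=2)): [C, D, G, E, H, I, F, B, A]
After 9 (reverse(3, 4)): [C, D, G, H, E, I, F, B, A]
After 10 (rotate_left(0, 5, k=1)): [D, G, H, E, I, C, F, B, A]
After 11 (swap(3, 8)): [D, G, H, A, I, C, F, B, E]
After 12 (swap(0, 2)): [H, G, D, A, I, C, F, B, E]
After 13 (reverse(7, 8)): [H, G, D, A, I, C, F, E, B]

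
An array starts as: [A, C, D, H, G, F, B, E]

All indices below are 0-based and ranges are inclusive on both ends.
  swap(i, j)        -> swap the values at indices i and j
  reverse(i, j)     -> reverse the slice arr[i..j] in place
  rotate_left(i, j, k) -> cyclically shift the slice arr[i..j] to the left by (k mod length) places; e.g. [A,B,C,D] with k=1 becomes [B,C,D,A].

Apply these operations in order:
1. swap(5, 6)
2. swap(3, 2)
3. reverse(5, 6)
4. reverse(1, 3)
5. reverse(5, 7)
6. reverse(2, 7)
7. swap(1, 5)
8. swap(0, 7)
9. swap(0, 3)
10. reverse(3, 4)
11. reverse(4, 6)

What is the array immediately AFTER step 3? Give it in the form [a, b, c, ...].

After 1 (swap(5, 6)): [A, C, D, H, G, B, F, E]
After 2 (swap(3, 2)): [A, C, H, D, G, B, F, E]
After 3 (reverse(5, 6)): [A, C, H, D, G, F, B, E]

Answer: [A, C, H, D, G, F, B, E]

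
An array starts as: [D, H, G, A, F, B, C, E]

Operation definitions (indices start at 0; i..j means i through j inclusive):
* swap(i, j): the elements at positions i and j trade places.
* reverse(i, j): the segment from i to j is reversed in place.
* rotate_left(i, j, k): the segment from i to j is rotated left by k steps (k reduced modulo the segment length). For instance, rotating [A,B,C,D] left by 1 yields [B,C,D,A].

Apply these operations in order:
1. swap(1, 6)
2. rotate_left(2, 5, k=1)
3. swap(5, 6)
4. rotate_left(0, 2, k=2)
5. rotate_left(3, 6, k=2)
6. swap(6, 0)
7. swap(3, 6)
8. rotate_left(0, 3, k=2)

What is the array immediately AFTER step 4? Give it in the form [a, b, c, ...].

After 1 (swap(1, 6)): [D, C, G, A, F, B, H, E]
After 2 (rotate_left(2, 5, k=1)): [D, C, A, F, B, G, H, E]
After 3 (swap(5, 6)): [D, C, A, F, B, H, G, E]
After 4 (rotate_left(0, 2, k=2)): [A, D, C, F, B, H, G, E]

Answer: [A, D, C, F, B, H, G, E]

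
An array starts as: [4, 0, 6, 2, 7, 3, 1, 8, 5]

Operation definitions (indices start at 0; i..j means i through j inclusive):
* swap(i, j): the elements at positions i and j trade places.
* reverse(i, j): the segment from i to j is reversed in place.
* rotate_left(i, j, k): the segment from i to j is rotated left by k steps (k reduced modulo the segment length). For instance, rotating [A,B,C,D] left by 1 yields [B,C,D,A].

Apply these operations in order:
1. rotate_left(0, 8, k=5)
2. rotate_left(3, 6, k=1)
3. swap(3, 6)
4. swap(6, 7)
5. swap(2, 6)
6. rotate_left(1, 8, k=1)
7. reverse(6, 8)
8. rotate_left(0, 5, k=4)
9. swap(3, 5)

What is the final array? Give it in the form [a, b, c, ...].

After 1 (rotate_left(0, 8, k=5)): [3, 1, 8, 5, 4, 0, 6, 2, 7]
After 2 (rotate_left(3, 6, k=1)): [3, 1, 8, 4, 0, 6, 5, 2, 7]
After 3 (swap(3, 6)): [3, 1, 8, 5, 0, 6, 4, 2, 7]
After 4 (swap(6, 7)): [3, 1, 8, 5, 0, 6, 2, 4, 7]
After 5 (swap(2, 6)): [3, 1, 2, 5, 0, 6, 8, 4, 7]
After 6 (rotate_left(1, 8, k=1)): [3, 2, 5, 0, 6, 8, 4, 7, 1]
After 7 (reverse(6, 8)): [3, 2, 5, 0, 6, 8, 1, 7, 4]
After 8 (rotate_left(0, 5, k=4)): [6, 8, 3, 2, 5, 0, 1, 7, 4]
After 9 (swap(3, 5)): [6, 8, 3, 0, 5, 2, 1, 7, 4]

Answer: [6, 8, 3, 0, 5, 2, 1, 7, 4]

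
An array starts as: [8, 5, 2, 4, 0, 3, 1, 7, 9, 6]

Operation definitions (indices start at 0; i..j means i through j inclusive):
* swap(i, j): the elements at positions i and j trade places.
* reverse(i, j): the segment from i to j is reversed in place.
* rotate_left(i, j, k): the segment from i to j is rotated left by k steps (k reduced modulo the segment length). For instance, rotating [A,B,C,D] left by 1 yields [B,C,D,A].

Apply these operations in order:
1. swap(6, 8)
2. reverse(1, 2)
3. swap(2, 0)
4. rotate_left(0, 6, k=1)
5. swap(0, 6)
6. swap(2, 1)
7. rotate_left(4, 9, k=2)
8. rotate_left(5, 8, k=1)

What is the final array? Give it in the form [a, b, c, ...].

After 1 (swap(6, 8)): [8, 5, 2, 4, 0, 3, 9, 7, 1, 6]
After 2 (reverse(1, 2)): [8, 2, 5, 4, 0, 3, 9, 7, 1, 6]
After 3 (swap(2, 0)): [5, 2, 8, 4, 0, 3, 9, 7, 1, 6]
After 4 (rotate_left(0, 6, k=1)): [2, 8, 4, 0, 3, 9, 5, 7, 1, 6]
After 5 (swap(0, 6)): [5, 8, 4, 0, 3, 9, 2, 7, 1, 6]
After 6 (swap(2, 1)): [5, 4, 8, 0, 3, 9, 2, 7, 1, 6]
After 7 (rotate_left(4, 9, k=2)): [5, 4, 8, 0, 2, 7, 1, 6, 3, 9]
After 8 (rotate_left(5, 8, k=1)): [5, 4, 8, 0, 2, 1, 6, 3, 7, 9]

Answer: [5, 4, 8, 0, 2, 1, 6, 3, 7, 9]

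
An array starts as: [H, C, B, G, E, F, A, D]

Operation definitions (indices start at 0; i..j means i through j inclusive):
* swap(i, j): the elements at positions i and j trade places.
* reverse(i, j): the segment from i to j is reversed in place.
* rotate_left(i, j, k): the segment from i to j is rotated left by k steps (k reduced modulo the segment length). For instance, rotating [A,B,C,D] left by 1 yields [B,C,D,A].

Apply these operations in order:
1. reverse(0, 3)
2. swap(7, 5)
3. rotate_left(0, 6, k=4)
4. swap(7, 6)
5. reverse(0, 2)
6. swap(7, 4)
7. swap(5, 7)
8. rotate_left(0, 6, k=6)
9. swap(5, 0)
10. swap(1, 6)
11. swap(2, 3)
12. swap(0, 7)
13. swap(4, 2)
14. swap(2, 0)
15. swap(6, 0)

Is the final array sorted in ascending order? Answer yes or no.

After 1 (reverse(0, 3)): [G, B, C, H, E, F, A, D]
After 2 (swap(7, 5)): [G, B, C, H, E, D, A, F]
After 3 (rotate_left(0, 6, k=4)): [E, D, A, G, B, C, H, F]
After 4 (swap(7, 6)): [E, D, A, G, B, C, F, H]
After 5 (reverse(0, 2)): [A, D, E, G, B, C, F, H]
After 6 (swap(7, 4)): [A, D, E, G, H, C, F, B]
After 7 (swap(5, 7)): [A, D, E, G, H, B, F, C]
After 8 (rotate_left(0, 6, k=6)): [F, A, D, E, G, H, B, C]
After 9 (swap(5, 0)): [H, A, D, E, G, F, B, C]
After 10 (swap(1, 6)): [H, B, D, E, G, F, A, C]
After 11 (swap(2, 3)): [H, B, E, D, G, F, A, C]
After 12 (swap(0, 7)): [C, B, E, D, G, F, A, H]
After 13 (swap(4, 2)): [C, B, G, D, E, F, A, H]
After 14 (swap(2, 0)): [G, B, C, D, E, F, A, H]
After 15 (swap(6, 0)): [A, B, C, D, E, F, G, H]

Answer: yes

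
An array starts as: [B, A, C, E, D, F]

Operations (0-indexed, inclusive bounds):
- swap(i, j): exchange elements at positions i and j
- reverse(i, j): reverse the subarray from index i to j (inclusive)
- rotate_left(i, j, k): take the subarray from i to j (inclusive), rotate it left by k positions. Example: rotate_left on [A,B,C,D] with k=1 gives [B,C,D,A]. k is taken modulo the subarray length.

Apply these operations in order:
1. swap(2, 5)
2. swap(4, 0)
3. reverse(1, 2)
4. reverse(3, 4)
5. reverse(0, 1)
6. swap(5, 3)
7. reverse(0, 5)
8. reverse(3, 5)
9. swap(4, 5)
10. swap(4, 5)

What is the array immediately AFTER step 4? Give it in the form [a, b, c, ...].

Answer: [D, F, A, B, E, C]

Derivation:
After 1 (swap(2, 5)): [B, A, F, E, D, C]
After 2 (swap(4, 0)): [D, A, F, E, B, C]
After 3 (reverse(1, 2)): [D, F, A, E, B, C]
After 4 (reverse(3, 4)): [D, F, A, B, E, C]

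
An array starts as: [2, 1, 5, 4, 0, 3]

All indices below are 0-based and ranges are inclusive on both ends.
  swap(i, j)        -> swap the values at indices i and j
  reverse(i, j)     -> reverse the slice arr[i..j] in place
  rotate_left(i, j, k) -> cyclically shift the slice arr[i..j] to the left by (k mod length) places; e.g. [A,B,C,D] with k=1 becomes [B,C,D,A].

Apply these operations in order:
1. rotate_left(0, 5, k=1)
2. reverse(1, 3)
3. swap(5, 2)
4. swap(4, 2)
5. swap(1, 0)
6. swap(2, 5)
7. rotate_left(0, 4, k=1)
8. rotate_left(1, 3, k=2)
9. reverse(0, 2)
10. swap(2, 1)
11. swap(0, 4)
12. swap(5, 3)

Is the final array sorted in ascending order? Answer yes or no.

Answer: yes

Derivation:
After 1 (rotate_left(0, 5, k=1)): [1, 5, 4, 0, 3, 2]
After 2 (reverse(1, 3)): [1, 0, 4, 5, 3, 2]
After 3 (swap(5, 2)): [1, 0, 2, 5, 3, 4]
After 4 (swap(4, 2)): [1, 0, 3, 5, 2, 4]
After 5 (swap(1, 0)): [0, 1, 3, 5, 2, 4]
After 6 (swap(2, 5)): [0, 1, 4, 5, 2, 3]
After 7 (rotate_left(0, 4, k=1)): [1, 4, 5, 2, 0, 3]
After 8 (rotate_left(1, 3, k=2)): [1, 2, 4, 5, 0, 3]
After 9 (reverse(0, 2)): [4, 2, 1, 5, 0, 3]
After 10 (swap(2, 1)): [4, 1, 2, 5, 0, 3]
After 11 (swap(0, 4)): [0, 1, 2, 5, 4, 3]
After 12 (swap(5, 3)): [0, 1, 2, 3, 4, 5]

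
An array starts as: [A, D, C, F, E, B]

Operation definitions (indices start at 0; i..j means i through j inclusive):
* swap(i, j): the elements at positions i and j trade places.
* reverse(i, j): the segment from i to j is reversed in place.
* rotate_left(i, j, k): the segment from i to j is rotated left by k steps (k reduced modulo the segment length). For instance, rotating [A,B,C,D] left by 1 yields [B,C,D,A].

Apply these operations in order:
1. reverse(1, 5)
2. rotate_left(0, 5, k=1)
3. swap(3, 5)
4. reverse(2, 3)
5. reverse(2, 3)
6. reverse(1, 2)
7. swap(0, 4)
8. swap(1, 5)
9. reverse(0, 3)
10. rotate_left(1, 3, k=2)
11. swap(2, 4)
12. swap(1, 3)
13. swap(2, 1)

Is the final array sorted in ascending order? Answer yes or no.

Answer: yes

Derivation:
After 1 (reverse(1, 5)): [A, B, E, F, C, D]
After 2 (rotate_left(0, 5, k=1)): [B, E, F, C, D, A]
After 3 (swap(3, 5)): [B, E, F, A, D, C]
After 4 (reverse(2, 3)): [B, E, A, F, D, C]
After 5 (reverse(2, 3)): [B, E, F, A, D, C]
After 6 (reverse(1, 2)): [B, F, E, A, D, C]
After 7 (swap(0, 4)): [D, F, E, A, B, C]
After 8 (swap(1, 5)): [D, C, E, A, B, F]
After 9 (reverse(0, 3)): [A, E, C, D, B, F]
After 10 (rotate_left(1, 3, k=2)): [A, D, E, C, B, F]
After 11 (swap(2, 4)): [A, D, B, C, E, F]
After 12 (swap(1, 3)): [A, C, B, D, E, F]
After 13 (swap(2, 1)): [A, B, C, D, E, F]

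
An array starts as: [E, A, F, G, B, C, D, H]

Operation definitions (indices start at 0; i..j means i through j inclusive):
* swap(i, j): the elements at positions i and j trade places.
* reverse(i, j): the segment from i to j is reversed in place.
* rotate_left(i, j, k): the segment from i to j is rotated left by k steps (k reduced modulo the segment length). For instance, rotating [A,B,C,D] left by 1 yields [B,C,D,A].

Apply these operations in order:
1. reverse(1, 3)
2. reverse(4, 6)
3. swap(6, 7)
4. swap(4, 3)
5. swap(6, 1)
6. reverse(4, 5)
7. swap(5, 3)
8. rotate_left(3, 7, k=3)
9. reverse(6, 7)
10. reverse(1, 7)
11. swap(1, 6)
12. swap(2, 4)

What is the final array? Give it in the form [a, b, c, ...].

Answer: [E, F, B, A, D, G, C, H]

Derivation:
After 1 (reverse(1, 3)): [E, G, F, A, B, C, D, H]
After 2 (reverse(4, 6)): [E, G, F, A, D, C, B, H]
After 3 (swap(6, 7)): [E, G, F, A, D, C, H, B]
After 4 (swap(4, 3)): [E, G, F, D, A, C, H, B]
After 5 (swap(6, 1)): [E, H, F, D, A, C, G, B]
After 6 (reverse(4, 5)): [E, H, F, D, C, A, G, B]
After 7 (swap(5, 3)): [E, H, F, A, C, D, G, B]
After 8 (rotate_left(3, 7, k=3)): [E, H, F, G, B, A, C, D]
After 9 (reverse(6, 7)): [E, H, F, G, B, A, D, C]
After 10 (reverse(1, 7)): [E, C, D, A, B, G, F, H]
After 11 (swap(1, 6)): [E, F, D, A, B, G, C, H]
After 12 (swap(2, 4)): [E, F, B, A, D, G, C, H]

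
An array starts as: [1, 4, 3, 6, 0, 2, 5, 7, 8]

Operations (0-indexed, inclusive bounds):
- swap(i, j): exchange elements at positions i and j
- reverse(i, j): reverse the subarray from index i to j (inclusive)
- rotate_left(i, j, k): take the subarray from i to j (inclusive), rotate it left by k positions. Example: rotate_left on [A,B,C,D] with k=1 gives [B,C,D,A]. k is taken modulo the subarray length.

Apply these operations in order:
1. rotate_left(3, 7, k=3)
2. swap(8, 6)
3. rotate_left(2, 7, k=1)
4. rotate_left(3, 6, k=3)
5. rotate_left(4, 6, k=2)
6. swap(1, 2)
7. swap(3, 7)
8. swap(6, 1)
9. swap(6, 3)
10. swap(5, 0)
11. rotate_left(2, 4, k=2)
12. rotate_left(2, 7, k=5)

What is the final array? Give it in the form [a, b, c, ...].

After 1 (rotate_left(3, 7, k=3)): [1, 4, 3, 5, 7, 6, 0, 2, 8]
After 2 (swap(8, 6)): [1, 4, 3, 5, 7, 6, 8, 2, 0]
After 3 (rotate_left(2, 7, k=1)): [1, 4, 5, 7, 6, 8, 2, 3, 0]
After 4 (rotate_left(3, 6, k=3)): [1, 4, 5, 2, 7, 6, 8, 3, 0]
After 5 (rotate_left(4, 6, k=2)): [1, 4, 5, 2, 8, 7, 6, 3, 0]
After 6 (swap(1, 2)): [1, 5, 4, 2, 8, 7, 6, 3, 0]
After 7 (swap(3, 7)): [1, 5, 4, 3, 8, 7, 6, 2, 0]
After 8 (swap(6, 1)): [1, 6, 4, 3, 8, 7, 5, 2, 0]
After 9 (swap(6, 3)): [1, 6, 4, 5, 8, 7, 3, 2, 0]
After 10 (swap(5, 0)): [7, 6, 4, 5, 8, 1, 3, 2, 0]
After 11 (rotate_left(2, 4, k=2)): [7, 6, 8, 4, 5, 1, 3, 2, 0]
After 12 (rotate_left(2, 7, k=5)): [7, 6, 2, 8, 4, 5, 1, 3, 0]

Answer: [7, 6, 2, 8, 4, 5, 1, 3, 0]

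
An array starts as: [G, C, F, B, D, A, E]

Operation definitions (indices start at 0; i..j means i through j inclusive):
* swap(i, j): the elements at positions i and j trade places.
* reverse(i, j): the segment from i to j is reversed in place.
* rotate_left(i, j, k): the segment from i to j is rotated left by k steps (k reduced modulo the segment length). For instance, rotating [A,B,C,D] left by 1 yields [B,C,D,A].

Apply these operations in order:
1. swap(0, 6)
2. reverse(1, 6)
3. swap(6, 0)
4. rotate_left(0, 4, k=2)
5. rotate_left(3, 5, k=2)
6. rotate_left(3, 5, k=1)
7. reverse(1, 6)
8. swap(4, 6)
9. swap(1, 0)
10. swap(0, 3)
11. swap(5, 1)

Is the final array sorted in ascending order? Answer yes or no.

After 1 (swap(0, 6)): [E, C, F, B, D, A, G]
After 2 (reverse(1, 6)): [E, G, A, D, B, F, C]
After 3 (swap(6, 0)): [C, G, A, D, B, F, E]
After 4 (rotate_left(0, 4, k=2)): [A, D, B, C, G, F, E]
After 5 (rotate_left(3, 5, k=2)): [A, D, B, F, C, G, E]
After 6 (rotate_left(3, 5, k=1)): [A, D, B, C, G, F, E]
After 7 (reverse(1, 6)): [A, E, F, G, C, B, D]
After 8 (swap(4, 6)): [A, E, F, G, D, B, C]
After 9 (swap(1, 0)): [E, A, F, G, D, B, C]
After 10 (swap(0, 3)): [G, A, F, E, D, B, C]
After 11 (swap(5, 1)): [G, B, F, E, D, A, C]

Answer: no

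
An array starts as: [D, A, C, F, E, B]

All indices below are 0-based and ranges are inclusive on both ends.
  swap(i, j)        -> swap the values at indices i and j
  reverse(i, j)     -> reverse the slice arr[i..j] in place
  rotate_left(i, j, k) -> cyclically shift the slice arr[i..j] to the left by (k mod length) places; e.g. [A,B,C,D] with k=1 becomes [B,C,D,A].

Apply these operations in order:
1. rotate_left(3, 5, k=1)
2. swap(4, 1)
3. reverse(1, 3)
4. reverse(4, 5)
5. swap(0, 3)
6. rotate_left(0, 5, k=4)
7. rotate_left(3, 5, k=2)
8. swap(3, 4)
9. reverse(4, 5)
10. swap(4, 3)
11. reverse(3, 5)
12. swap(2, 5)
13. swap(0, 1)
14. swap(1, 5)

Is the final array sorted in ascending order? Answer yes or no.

After 1 (rotate_left(3, 5, k=1)): [D, A, C, E, B, F]
After 2 (swap(4, 1)): [D, B, C, E, A, F]
After 3 (reverse(1, 3)): [D, E, C, B, A, F]
After 4 (reverse(4, 5)): [D, E, C, B, F, A]
After 5 (swap(0, 3)): [B, E, C, D, F, A]
After 6 (rotate_left(0, 5, k=4)): [F, A, B, E, C, D]
After 7 (rotate_left(3, 5, k=2)): [F, A, B, D, E, C]
After 8 (swap(3, 4)): [F, A, B, E, D, C]
After 9 (reverse(4, 5)): [F, A, B, E, C, D]
After 10 (swap(4, 3)): [F, A, B, C, E, D]
After 11 (reverse(3, 5)): [F, A, B, D, E, C]
After 12 (swap(2, 5)): [F, A, C, D, E, B]
After 13 (swap(0, 1)): [A, F, C, D, E, B]
After 14 (swap(1, 5)): [A, B, C, D, E, F]

Answer: yes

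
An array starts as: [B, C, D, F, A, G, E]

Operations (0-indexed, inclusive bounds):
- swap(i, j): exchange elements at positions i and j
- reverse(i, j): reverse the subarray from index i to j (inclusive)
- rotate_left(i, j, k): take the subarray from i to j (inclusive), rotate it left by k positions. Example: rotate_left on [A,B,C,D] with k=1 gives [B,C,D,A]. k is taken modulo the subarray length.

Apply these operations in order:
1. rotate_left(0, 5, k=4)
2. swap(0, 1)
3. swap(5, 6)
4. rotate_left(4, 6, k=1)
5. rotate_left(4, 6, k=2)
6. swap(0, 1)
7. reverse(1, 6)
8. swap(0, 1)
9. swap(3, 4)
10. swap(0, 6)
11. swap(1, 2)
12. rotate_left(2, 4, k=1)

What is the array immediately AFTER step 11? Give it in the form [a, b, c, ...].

Answer: [G, E, A, C, D, B, F]

Derivation:
After 1 (rotate_left(0, 5, k=4)): [A, G, B, C, D, F, E]
After 2 (swap(0, 1)): [G, A, B, C, D, F, E]
After 3 (swap(5, 6)): [G, A, B, C, D, E, F]
After 4 (rotate_left(4, 6, k=1)): [G, A, B, C, E, F, D]
After 5 (rotate_left(4, 6, k=2)): [G, A, B, C, D, E, F]
After 6 (swap(0, 1)): [A, G, B, C, D, E, F]
After 7 (reverse(1, 6)): [A, F, E, D, C, B, G]
After 8 (swap(0, 1)): [F, A, E, D, C, B, G]
After 9 (swap(3, 4)): [F, A, E, C, D, B, G]
After 10 (swap(0, 6)): [G, A, E, C, D, B, F]
After 11 (swap(1, 2)): [G, E, A, C, D, B, F]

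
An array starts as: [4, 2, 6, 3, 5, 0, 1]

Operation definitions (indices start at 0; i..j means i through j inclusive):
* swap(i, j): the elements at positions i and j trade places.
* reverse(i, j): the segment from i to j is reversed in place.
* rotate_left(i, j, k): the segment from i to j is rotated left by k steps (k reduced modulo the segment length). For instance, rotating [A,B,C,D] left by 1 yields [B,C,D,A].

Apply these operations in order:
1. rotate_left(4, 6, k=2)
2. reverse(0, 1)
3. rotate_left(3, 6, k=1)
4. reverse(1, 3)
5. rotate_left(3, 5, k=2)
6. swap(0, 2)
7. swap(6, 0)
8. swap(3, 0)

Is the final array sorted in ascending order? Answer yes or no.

After 1 (rotate_left(4, 6, k=2)): [4, 2, 6, 3, 1, 5, 0]
After 2 (reverse(0, 1)): [2, 4, 6, 3, 1, 5, 0]
After 3 (rotate_left(3, 6, k=1)): [2, 4, 6, 1, 5, 0, 3]
After 4 (reverse(1, 3)): [2, 1, 6, 4, 5, 0, 3]
After 5 (rotate_left(3, 5, k=2)): [2, 1, 6, 0, 4, 5, 3]
After 6 (swap(0, 2)): [6, 1, 2, 0, 4, 5, 3]
After 7 (swap(6, 0)): [3, 1, 2, 0, 4, 5, 6]
After 8 (swap(3, 0)): [0, 1, 2, 3, 4, 5, 6]

Answer: yes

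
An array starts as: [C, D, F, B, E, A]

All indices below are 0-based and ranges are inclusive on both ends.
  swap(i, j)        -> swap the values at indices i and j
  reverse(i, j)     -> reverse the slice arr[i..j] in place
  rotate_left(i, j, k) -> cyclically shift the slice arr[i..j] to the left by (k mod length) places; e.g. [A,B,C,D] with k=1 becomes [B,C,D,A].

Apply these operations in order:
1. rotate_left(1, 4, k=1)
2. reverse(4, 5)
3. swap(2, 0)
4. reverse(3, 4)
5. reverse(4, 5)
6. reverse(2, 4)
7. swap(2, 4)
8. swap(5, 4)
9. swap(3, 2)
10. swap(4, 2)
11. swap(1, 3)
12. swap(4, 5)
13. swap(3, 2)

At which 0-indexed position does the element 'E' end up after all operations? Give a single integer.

Answer: 3

Derivation:
After 1 (rotate_left(1, 4, k=1)): [C, F, B, E, D, A]
After 2 (reverse(4, 5)): [C, F, B, E, A, D]
After 3 (swap(2, 0)): [B, F, C, E, A, D]
After 4 (reverse(3, 4)): [B, F, C, A, E, D]
After 5 (reverse(4, 5)): [B, F, C, A, D, E]
After 6 (reverse(2, 4)): [B, F, D, A, C, E]
After 7 (swap(2, 4)): [B, F, C, A, D, E]
After 8 (swap(5, 4)): [B, F, C, A, E, D]
After 9 (swap(3, 2)): [B, F, A, C, E, D]
After 10 (swap(4, 2)): [B, F, E, C, A, D]
After 11 (swap(1, 3)): [B, C, E, F, A, D]
After 12 (swap(4, 5)): [B, C, E, F, D, A]
After 13 (swap(3, 2)): [B, C, F, E, D, A]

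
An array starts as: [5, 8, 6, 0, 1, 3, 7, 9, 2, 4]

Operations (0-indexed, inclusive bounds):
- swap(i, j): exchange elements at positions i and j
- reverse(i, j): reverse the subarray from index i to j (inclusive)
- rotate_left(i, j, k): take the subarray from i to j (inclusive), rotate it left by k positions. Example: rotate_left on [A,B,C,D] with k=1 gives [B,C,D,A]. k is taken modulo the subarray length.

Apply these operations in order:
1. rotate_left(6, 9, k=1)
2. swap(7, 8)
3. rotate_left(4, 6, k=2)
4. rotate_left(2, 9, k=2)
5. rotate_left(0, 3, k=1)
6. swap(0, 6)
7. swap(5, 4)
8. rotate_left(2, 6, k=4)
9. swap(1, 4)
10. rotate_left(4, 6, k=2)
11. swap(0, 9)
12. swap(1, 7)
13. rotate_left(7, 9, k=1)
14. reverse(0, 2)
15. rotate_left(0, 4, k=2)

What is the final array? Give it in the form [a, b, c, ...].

Answer: [0, 1, 3, 8, 7, 9, 4, 6, 2, 5]

Derivation:
After 1 (rotate_left(6, 9, k=1)): [5, 8, 6, 0, 1, 3, 9, 2, 4, 7]
After 2 (swap(7, 8)): [5, 8, 6, 0, 1, 3, 9, 4, 2, 7]
After 3 (rotate_left(4, 6, k=2)): [5, 8, 6, 0, 9, 1, 3, 4, 2, 7]
After 4 (rotate_left(2, 9, k=2)): [5, 8, 9, 1, 3, 4, 2, 7, 6, 0]
After 5 (rotate_left(0, 3, k=1)): [8, 9, 1, 5, 3, 4, 2, 7, 6, 0]
After 6 (swap(0, 6)): [2, 9, 1, 5, 3, 4, 8, 7, 6, 0]
After 7 (swap(5, 4)): [2, 9, 1, 5, 4, 3, 8, 7, 6, 0]
After 8 (rotate_left(2, 6, k=4)): [2, 9, 8, 1, 5, 4, 3, 7, 6, 0]
After 9 (swap(1, 4)): [2, 5, 8, 1, 9, 4, 3, 7, 6, 0]
After 10 (rotate_left(4, 6, k=2)): [2, 5, 8, 1, 3, 9, 4, 7, 6, 0]
After 11 (swap(0, 9)): [0, 5, 8, 1, 3, 9, 4, 7, 6, 2]
After 12 (swap(1, 7)): [0, 7, 8, 1, 3, 9, 4, 5, 6, 2]
After 13 (rotate_left(7, 9, k=1)): [0, 7, 8, 1, 3, 9, 4, 6, 2, 5]
After 14 (reverse(0, 2)): [8, 7, 0, 1, 3, 9, 4, 6, 2, 5]
After 15 (rotate_left(0, 4, k=2)): [0, 1, 3, 8, 7, 9, 4, 6, 2, 5]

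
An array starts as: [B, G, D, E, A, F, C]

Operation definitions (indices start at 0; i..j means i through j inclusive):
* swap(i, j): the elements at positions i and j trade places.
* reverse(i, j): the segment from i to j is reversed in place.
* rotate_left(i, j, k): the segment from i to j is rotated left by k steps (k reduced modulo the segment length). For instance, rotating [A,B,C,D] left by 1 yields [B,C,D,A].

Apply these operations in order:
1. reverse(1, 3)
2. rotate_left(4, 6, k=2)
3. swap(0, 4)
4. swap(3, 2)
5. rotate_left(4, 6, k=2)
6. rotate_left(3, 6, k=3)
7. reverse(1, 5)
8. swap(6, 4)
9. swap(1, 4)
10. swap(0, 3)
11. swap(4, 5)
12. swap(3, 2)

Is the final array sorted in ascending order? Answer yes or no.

After 1 (reverse(1, 3)): [B, E, D, G, A, F, C]
After 2 (rotate_left(4, 6, k=2)): [B, E, D, G, C, A, F]
After 3 (swap(0, 4)): [C, E, D, G, B, A, F]
After 4 (swap(3, 2)): [C, E, G, D, B, A, F]
After 5 (rotate_left(4, 6, k=2)): [C, E, G, D, F, B, A]
After 6 (rotate_left(3, 6, k=3)): [C, E, G, A, D, F, B]
After 7 (reverse(1, 5)): [C, F, D, A, G, E, B]
After 8 (swap(6, 4)): [C, F, D, A, B, E, G]
After 9 (swap(1, 4)): [C, B, D, A, F, E, G]
After 10 (swap(0, 3)): [A, B, D, C, F, E, G]
After 11 (swap(4, 5)): [A, B, D, C, E, F, G]
After 12 (swap(3, 2)): [A, B, C, D, E, F, G]

Answer: yes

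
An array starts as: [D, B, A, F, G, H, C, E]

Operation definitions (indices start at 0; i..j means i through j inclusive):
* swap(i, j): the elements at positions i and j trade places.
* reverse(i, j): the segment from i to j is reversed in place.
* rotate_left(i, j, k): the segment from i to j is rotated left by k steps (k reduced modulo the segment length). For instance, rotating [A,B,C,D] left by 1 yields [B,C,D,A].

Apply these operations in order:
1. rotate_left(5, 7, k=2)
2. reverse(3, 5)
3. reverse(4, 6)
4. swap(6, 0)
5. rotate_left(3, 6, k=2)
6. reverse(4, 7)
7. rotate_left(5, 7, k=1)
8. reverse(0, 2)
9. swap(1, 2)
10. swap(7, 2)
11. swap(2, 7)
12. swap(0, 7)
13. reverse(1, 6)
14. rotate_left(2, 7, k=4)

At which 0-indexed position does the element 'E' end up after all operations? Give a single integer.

Answer: 4

Derivation:
After 1 (rotate_left(5, 7, k=2)): [D, B, A, F, G, E, H, C]
After 2 (reverse(3, 5)): [D, B, A, E, G, F, H, C]
After 3 (reverse(4, 6)): [D, B, A, E, H, F, G, C]
After 4 (swap(6, 0)): [G, B, A, E, H, F, D, C]
After 5 (rotate_left(3, 6, k=2)): [G, B, A, F, D, E, H, C]
After 6 (reverse(4, 7)): [G, B, A, F, C, H, E, D]
After 7 (rotate_left(5, 7, k=1)): [G, B, A, F, C, E, D, H]
After 8 (reverse(0, 2)): [A, B, G, F, C, E, D, H]
After 9 (swap(1, 2)): [A, G, B, F, C, E, D, H]
After 10 (swap(7, 2)): [A, G, H, F, C, E, D, B]
After 11 (swap(2, 7)): [A, G, B, F, C, E, D, H]
After 12 (swap(0, 7)): [H, G, B, F, C, E, D, A]
After 13 (reverse(1, 6)): [H, D, E, C, F, B, G, A]
After 14 (rotate_left(2, 7, k=4)): [H, D, G, A, E, C, F, B]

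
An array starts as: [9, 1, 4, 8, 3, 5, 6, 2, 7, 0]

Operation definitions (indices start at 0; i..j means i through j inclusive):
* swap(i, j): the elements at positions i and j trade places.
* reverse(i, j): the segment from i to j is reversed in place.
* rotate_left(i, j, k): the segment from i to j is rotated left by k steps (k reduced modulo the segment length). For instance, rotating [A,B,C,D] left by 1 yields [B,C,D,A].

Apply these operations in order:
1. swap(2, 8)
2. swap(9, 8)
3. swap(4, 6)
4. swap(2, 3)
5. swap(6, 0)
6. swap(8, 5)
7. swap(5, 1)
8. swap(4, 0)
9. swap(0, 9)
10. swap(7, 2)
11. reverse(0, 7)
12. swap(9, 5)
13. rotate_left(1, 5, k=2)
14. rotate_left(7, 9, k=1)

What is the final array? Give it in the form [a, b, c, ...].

Answer: [8, 3, 7, 6, 9, 1, 0, 5, 2, 4]

Derivation:
After 1 (swap(2, 8)): [9, 1, 7, 8, 3, 5, 6, 2, 4, 0]
After 2 (swap(9, 8)): [9, 1, 7, 8, 3, 5, 6, 2, 0, 4]
After 3 (swap(4, 6)): [9, 1, 7, 8, 6, 5, 3, 2, 0, 4]
After 4 (swap(2, 3)): [9, 1, 8, 7, 6, 5, 3, 2, 0, 4]
After 5 (swap(6, 0)): [3, 1, 8, 7, 6, 5, 9, 2, 0, 4]
After 6 (swap(8, 5)): [3, 1, 8, 7, 6, 0, 9, 2, 5, 4]
After 7 (swap(5, 1)): [3, 0, 8, 7, 6, 1, 9, 2, 5, 4]
After 8 (swap(4, 0)): [6, 0, 8, 7, 3, 1, 9, 2, 5, 4]
After 9 (swap(0, 9)): [4, 0, 8, 7, 3, 1, 9, 2, 5, 6]
After 10 (swap(7, 2)): [4, 0, 2, 7, 3, 1, 9, 8, 5, 6]
After 11 (reverse(0, 7)): [8, 9, 1, 3, 7, 2, 0, 4, 5, 6]
After 12 (swap(9, 5)): [8, 9, 1, 3, 7, 6, 0, 4, 5, 2]
After 13 (rotate_left(1, 5, k=2)): [8, 3, 7, 6, 9, 1, 0, 4, 5, 2]
After 14 (rotate_left(7, 9, k=1)): [8, 3, 7, 6, 9, 1, 0, 5, 2, 4]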